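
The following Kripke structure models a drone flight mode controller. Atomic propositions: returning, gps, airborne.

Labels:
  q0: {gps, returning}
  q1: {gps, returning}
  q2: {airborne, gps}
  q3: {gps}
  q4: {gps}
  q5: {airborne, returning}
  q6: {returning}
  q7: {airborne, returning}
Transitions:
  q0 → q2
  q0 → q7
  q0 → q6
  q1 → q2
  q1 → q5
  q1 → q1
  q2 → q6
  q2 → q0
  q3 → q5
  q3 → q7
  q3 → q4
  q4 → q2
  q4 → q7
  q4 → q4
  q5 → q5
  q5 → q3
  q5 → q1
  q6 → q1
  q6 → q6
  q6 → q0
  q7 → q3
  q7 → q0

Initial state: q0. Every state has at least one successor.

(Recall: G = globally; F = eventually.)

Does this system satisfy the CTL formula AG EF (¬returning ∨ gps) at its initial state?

States satisfying EF (¬returning ∨ gps): {q0, q1, q2, q3, q4, q5, q6, q7}.
States satisfying AG EF (¬returning ∨ gps): {q0, q1, q2, q3, q4, q5, q6, q7}.
Every state reachable from q0 satisfies EF (¬returning ∨ gps).
q0 ∈ Sat(AG EF (¬returning ∨ gps)).

Yes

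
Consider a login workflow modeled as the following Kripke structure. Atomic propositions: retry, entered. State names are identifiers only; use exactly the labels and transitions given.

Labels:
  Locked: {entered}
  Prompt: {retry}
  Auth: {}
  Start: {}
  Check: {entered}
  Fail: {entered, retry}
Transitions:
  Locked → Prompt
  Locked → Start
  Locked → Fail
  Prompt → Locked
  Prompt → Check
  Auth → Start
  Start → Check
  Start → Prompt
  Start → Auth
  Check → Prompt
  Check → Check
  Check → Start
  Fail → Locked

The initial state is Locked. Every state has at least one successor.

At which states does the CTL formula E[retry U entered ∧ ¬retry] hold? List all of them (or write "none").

{Locked, Prompt, Check, Fail}

States satisfying retry: {Prompt, Fail}.
States satisfying entered ∧ ¬retry: {Locked, Check}.
States satisfying E[retry U entered ∧ ¬retry]: {Locked, Prompt, Check, Fail}.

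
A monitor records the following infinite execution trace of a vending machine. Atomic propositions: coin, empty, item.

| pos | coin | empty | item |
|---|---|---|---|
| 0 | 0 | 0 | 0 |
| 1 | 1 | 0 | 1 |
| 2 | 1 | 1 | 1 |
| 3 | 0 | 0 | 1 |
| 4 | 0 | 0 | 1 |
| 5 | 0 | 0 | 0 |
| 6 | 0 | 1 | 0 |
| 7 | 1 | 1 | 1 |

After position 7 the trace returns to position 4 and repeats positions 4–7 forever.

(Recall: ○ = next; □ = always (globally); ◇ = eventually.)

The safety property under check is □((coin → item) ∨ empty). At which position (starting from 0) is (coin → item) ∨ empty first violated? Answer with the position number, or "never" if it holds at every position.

never

(coin → item) ∨ empty holds at every position 0..7, and those are all the positions the trace ever visits, so the invariant □((coin → item) ∨ empty) is never violated.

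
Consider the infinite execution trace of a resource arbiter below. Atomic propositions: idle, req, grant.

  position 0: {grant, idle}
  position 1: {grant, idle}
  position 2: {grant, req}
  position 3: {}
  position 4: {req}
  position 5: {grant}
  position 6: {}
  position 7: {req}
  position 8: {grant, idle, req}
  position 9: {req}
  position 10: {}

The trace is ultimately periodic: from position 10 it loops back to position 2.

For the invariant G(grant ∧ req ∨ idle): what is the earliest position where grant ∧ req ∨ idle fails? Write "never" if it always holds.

3

Check grant ∧ req ∨ idle at each position in order: 0 ✓, 1 ✓, 2 ✓.
At position 3 the labels are {}, so grant ∧ req ∨ idle is false there. This is the first violation.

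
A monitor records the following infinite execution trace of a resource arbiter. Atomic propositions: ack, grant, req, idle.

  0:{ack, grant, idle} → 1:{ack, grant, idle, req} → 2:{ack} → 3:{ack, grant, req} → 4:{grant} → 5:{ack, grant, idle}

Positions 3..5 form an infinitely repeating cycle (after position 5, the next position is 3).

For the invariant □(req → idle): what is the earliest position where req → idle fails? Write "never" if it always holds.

3

Check req → idle at each position in order: 0 ✓, 1 ✓, 2 ✓.
At position 3 the labels are {ack, grant, req}, so req → idle is false there. This is the first violation.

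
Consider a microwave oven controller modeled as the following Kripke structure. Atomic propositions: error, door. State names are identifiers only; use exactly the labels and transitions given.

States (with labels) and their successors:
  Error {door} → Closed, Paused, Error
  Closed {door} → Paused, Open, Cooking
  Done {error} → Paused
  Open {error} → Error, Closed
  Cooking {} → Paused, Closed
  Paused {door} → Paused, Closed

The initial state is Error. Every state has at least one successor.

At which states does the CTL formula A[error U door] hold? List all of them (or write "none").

{Error, Closed, Done, Open, Paused}

States satisfying error: {Done, Open}.
States satisfying door: {Error, Closed, Paused}.
States satisfying A[error U door]: {Error, Closed, Done, Open, Paused}.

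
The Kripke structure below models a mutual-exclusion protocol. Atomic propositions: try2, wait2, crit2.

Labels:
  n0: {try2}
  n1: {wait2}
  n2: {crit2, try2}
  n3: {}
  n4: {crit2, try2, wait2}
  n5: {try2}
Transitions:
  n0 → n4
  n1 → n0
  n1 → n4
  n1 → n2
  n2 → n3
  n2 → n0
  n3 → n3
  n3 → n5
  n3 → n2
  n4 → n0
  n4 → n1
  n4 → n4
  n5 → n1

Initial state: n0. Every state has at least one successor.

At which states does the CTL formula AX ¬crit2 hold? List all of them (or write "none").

{n2, n5}

States satisfying ¬crit2: {n0, n1, n3, n5}.
States satisfying AX ¬crit2: {n2, n5}.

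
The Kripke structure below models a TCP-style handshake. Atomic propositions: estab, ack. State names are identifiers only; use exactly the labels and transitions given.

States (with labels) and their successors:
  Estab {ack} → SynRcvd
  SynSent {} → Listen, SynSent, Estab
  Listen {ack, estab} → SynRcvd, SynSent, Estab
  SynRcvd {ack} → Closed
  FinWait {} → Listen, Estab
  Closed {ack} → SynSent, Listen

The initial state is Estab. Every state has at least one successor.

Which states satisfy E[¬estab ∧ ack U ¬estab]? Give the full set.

{Estab, SynSent, SynRcvd, FinWait, Closed}

States satisfying ¬estab ∧ ack: {Estab, SynRcvd, Closed}.
States satisfying ¬estab: {Estab, SynSent, SynRcvd, FinWait, Closed}.
States satisfying E[¬estab ∧ ack U ¬estab]: {Estab, SynSent, SynRcvd, FinWait, Closed}.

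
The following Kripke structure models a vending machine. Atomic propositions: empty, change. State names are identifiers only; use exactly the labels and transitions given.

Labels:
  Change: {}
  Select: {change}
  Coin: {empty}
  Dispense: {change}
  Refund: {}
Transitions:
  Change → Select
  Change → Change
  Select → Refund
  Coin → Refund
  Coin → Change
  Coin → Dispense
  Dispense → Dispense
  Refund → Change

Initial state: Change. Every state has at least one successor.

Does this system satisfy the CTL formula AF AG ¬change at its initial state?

States satisfying AG ¬change: ∅.
States satisfying AF AG ¬change: ∅.
There is a path from Change along which AG ¬change never holds.
Change ∉ Sat(AF AG ¬change).

Does not hold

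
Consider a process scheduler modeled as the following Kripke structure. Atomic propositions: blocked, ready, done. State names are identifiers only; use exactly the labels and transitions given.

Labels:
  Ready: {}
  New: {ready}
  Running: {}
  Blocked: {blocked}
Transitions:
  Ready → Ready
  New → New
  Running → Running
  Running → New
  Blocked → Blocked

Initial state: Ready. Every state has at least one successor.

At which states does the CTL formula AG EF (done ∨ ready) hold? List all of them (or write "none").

States satisfying EF (done ∨ ready): {New, Running}.
States satisfying AG EF (done ∨ ready): {New, Running}.

{New, Running}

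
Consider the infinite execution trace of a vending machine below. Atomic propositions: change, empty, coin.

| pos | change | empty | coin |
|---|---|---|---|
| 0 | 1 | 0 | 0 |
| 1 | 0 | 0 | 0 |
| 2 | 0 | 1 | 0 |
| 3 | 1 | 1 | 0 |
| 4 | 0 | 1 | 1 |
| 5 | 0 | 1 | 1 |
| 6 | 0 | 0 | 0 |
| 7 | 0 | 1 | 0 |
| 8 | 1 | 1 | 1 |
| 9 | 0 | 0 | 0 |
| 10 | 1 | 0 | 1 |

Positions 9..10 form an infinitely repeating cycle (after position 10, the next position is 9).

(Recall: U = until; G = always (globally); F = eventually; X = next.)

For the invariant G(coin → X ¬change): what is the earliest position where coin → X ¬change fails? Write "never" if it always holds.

coin → X ¬change holds at every position 0..10, and those are all the positions the trace ever visits, so the invariant G(coin → X ¬change) is never violated.

never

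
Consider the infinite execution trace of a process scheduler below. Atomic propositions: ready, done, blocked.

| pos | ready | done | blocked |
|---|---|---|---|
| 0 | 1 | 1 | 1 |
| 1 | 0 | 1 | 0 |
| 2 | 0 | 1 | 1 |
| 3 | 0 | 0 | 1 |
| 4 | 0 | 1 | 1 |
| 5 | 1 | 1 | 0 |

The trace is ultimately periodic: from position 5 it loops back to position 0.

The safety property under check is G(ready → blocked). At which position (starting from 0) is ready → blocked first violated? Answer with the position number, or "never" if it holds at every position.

Check ready → blocked at each position in order: 0 ✓, 1 ✓, 2 ✓, 3 ✓, 4 ✓.
At position 5 the labels are {done, ready}, so ready → blocked is false there. This is the first violation.

5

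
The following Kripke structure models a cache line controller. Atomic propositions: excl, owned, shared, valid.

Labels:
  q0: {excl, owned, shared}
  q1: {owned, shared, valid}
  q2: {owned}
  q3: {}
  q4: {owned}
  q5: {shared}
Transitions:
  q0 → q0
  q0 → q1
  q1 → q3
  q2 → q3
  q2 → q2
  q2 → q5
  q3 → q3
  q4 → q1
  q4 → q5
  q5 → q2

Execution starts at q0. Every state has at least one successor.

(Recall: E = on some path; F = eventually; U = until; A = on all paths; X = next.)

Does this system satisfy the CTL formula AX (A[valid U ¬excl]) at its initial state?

Violated

States satisfying A[valid U ¬excl]: {q1, q2, q3, q4, q5}.
States satisfying AX (A[valid U ¬excl]): {q1, q2, q3, q4, q5}.
q0 ∉ Sat(AX (A[valid U ¬excl])).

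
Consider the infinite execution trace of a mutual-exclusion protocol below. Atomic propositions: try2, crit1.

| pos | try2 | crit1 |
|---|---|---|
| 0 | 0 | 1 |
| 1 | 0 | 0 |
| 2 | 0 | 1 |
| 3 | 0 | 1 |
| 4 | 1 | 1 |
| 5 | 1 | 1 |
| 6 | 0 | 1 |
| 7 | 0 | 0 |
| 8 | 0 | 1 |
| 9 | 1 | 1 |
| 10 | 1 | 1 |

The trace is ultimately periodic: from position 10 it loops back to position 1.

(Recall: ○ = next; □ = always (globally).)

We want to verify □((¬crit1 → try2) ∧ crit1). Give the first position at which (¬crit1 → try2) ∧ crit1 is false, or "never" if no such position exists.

Check (¬crit1 → try2) ∧ crit1 at each position in order: 0 ✓.
At position 1 the labels are {}, so (¬crit1 → try2) ∧ crit1 is false there. This is the first violation.

1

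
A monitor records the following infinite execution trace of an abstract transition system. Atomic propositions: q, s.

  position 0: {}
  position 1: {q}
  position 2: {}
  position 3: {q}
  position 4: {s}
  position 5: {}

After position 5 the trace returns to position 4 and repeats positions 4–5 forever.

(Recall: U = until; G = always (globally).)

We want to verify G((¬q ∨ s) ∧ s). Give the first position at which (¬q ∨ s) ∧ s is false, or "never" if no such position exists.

0

At position 0 the labels are {}, so (¬q ∨ s) ∧ s is false there. This is the first violation.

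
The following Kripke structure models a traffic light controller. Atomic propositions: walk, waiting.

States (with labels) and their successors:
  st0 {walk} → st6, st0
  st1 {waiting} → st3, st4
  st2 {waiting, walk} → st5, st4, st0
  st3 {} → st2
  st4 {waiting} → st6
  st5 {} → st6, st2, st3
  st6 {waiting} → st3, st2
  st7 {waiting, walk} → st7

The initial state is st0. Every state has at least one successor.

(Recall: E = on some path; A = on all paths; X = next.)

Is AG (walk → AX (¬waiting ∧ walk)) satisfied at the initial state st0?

States satisfying walk → AX (¬waiting ∧ walk): {st1, st3, st4, st5, st6}.
States satisfying AG (walk → AX (¬waiting ∧ walk)): ∅.
st0 is reachable from st0 and violates walk → AX (¬waiting ∧ walk), so AG fails at st0.
st0 ∉ Sat(AG (walk → AX (¬waiting ∧ walk))).

Violated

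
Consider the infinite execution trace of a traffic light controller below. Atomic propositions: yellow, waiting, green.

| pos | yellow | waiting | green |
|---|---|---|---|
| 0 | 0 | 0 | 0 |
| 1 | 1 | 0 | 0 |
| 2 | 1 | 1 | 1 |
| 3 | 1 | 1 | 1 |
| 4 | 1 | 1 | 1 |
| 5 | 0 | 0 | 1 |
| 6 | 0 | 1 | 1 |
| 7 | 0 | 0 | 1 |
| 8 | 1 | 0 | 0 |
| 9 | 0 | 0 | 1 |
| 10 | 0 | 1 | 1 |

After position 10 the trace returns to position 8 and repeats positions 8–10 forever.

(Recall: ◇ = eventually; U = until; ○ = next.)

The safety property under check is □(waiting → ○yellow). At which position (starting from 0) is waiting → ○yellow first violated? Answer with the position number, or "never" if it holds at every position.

4

Check waiting → ○yellow at each position in order: 0 ✓, 1 ✓, 2 ✓, 3 ✓.
At position 4 the labels are {green, waiting, yellow} and the next position 5 has {green}, so waiting → ○yellow is false there. This is the first violation.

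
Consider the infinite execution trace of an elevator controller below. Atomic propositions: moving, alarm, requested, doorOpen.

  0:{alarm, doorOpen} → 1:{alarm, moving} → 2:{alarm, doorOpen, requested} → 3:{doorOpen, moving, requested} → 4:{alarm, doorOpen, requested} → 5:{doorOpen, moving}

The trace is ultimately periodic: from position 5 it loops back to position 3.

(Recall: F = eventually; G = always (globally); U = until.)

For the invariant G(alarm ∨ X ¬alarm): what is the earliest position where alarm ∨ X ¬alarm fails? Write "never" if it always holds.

Check alarm ∨ X ¬alarm at each position in order: 0 ✓, 1 ✓, 2 ✓.
At position 3 the labels are {doorOpen, moving, requested} and the next position 4 has {alarm, doorOpen, requested}, so alarm ∨ X ¬alarm is false there. This is the first violation.

3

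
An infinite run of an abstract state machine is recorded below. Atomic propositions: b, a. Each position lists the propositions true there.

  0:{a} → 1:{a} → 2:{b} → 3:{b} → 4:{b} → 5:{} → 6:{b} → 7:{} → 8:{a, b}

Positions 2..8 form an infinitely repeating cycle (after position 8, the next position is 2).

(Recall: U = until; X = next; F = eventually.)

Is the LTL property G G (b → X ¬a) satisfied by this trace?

G (b → X ¬a) holds at every position 0..8, and those are all positions ever visited, so G G (b → X ¬a) holds.

Yes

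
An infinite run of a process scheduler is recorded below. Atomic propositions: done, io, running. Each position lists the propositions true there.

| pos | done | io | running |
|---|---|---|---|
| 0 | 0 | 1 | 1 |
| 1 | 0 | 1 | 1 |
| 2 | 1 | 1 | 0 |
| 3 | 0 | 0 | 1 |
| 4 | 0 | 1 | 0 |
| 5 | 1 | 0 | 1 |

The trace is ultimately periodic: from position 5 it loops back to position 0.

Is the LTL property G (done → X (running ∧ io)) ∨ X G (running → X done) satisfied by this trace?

No

done → X (running ∧ io) must hold at every position from 0 onward. It fails at position 2, so G (done → X (running ∧ io)) is false.
Positions where done holds: 2, 5.
Check X (running ∧ io) at each: 2→fails, 5→ok.
The position after 0 is 1; G (running → X done) is false there.
At position 0: G (done → X (running ∧ io)) is false; X G (running → X done) is false; so G (done → X (running ∧ io)) ∨ X G (running → X done) is false.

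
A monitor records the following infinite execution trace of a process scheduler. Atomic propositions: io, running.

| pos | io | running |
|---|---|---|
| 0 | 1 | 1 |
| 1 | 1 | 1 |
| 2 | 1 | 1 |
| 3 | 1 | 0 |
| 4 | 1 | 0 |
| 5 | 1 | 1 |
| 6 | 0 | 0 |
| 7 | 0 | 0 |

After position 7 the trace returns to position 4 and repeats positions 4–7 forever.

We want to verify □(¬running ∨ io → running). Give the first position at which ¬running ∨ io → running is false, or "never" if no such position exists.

3

Check ¬running ∨ io → running at each position in order: 0 ✓, 1 ✓, 2 ✓.
At position 3 the labels are {io}, so ¬running ∨ io → running is false there. This is the first violation.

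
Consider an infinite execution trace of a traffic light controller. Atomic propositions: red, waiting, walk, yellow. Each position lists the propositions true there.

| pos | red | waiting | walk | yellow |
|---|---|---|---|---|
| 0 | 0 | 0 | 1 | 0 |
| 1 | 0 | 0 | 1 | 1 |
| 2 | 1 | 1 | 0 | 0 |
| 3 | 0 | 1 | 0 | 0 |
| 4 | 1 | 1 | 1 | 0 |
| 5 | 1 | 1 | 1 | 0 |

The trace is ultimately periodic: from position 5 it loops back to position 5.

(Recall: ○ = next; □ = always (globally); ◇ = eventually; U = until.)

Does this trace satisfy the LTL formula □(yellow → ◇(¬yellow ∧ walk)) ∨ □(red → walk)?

Holds

yellow → ◇(¬yellow ∧ walk) holds at every position 0..5, and those are all positions ever visited, so □(yellow → ◇(¬yellow ∧ walk)) holds.
Positions where yellow holds: 1.
Check ◇(¬yellow ∧ walk) at each: 1→ok.
red → walk must hold at every position from 0 onward. It fails at position 2, so □(red → walk) is false.
Positions where red holds: 2, 4, 5.
Check walk at each: 2→fails, 4→ok, 5→ok.
At position 0: □(yellow → ◇(¬yellow ∧ walk)) is true; □(red → walk) is false; so □(yellow → ◇(¬yellow ∧ walk)) ∨ □(red → walk) is true.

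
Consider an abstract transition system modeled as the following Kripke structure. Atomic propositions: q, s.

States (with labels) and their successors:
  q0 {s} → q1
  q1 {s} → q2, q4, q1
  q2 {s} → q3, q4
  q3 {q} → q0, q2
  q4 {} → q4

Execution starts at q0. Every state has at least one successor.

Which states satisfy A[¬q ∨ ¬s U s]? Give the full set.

{q0, q1, q2, q3}

States satisfying ¬q ∨ ¬s: {q0, q1, q2, q3, q4}.
States satisfying s: {q0, q1, q2}.
States satisfying A[¬q ∨ ¬s U s]: {q0, q1, q2, q3}.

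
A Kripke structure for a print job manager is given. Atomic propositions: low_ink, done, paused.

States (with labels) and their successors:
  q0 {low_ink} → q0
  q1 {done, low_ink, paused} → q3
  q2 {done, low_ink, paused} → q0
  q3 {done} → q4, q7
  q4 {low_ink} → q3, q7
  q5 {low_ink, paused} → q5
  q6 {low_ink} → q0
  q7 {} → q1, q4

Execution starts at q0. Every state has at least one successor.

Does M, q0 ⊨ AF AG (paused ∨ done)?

Violated

States satisfying AG (paused ∨ done): {q5}.
States satisfying AF AG (paused ∨ done): {q5}.
There is a path from q0 along which AG (paused ∨ done) never holds.
q0 ∉ Sat(AF AG (paused ∨ done)).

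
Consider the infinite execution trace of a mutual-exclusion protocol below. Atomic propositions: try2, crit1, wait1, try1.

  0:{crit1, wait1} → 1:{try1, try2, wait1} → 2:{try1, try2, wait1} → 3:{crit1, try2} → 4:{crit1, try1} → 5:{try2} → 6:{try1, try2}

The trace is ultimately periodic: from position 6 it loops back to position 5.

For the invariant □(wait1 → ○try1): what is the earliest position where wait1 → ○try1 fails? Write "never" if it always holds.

Check wait1 → ○try1 at each position in order: 0 ✓, 1 ✓.
At position 2 the labels are {try1, try2, wait1} and the next position 3 has {crit1, try2}, so wait1 → ○try1 is false there. This is the first violation.

2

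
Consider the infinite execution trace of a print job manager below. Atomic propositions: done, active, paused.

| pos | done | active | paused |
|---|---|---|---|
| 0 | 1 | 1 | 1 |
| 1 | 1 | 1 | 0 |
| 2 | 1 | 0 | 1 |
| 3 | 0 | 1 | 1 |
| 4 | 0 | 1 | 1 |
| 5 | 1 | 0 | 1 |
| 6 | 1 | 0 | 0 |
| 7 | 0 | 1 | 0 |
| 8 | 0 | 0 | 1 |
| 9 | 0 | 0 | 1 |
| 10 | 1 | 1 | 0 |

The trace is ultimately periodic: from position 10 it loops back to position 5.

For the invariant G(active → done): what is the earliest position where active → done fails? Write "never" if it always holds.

3

Check active → done at each position in order: 0 ✓, 1 ✓, 2 ✓.
At position 3 the labels are {active, paused}, so active → done is false there. This is the first violation.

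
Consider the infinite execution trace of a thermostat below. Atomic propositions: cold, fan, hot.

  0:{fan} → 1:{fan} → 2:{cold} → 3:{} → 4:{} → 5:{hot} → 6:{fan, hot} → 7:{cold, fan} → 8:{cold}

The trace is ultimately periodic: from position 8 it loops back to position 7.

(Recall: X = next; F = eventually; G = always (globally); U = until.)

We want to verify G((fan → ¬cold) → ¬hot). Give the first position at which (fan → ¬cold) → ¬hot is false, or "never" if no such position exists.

5

Check (fan → ¬cold) → ¬hot at each position in order: 0 ✓, 1 ✓, 2 ✓, 3 ✓, 4 ✓.
At position 5 the labels are {hot}, so (fan → ¬cold) → ¬hot is false there. This is the first violation.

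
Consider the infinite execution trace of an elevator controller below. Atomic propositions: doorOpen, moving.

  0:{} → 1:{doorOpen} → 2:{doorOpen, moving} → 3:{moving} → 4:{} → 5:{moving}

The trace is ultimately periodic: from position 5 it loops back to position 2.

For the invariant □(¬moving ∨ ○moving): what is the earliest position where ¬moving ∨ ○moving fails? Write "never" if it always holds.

3

Check ¬moving ∨ ○moving at each position in order: 0 ✓, 1 ✓, 2 ✓.
At position 3 the labels are {moving} and the next position 4 has {}, so ¬moving ∨ ○moving is false there. This is the first violation.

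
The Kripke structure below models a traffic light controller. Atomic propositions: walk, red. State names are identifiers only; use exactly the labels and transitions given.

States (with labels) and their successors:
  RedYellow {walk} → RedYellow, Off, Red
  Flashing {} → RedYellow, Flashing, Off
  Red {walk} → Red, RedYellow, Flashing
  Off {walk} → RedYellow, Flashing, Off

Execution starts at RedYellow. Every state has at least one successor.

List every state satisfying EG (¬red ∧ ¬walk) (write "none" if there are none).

{Flashing}

States satisfying ¬red ∧ ¬walk: {Flashing}.
States satisfying EG (¬red ∧ ¬walk): {Flashing}.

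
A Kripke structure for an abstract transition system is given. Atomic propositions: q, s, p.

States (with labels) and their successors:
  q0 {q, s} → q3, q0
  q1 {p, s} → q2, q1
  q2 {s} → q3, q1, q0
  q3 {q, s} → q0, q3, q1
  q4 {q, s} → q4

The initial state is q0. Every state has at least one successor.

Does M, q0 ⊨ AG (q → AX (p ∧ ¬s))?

States satisfying q → AX (p ∧ ¬s): {q1, q2}.
States satisfying AG (q → AX (p ∧ ¬s)): ∅.
q0 is reachable from q0 and violates q → AX (p ∧ ¬s), so AG fails at q0.
q0 ∉ Sat(AG (q → AX (p ∧ ¬s))).

No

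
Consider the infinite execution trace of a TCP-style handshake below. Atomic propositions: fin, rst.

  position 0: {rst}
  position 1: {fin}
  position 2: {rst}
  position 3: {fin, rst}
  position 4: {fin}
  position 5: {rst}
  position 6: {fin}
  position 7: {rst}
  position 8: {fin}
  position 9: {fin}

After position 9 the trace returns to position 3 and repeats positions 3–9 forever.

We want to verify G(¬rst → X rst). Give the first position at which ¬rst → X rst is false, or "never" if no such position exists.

Check ¬rst → X rst at each position in order: 0 ✓, 1 ✓, 2 ✓, 3 ✓, 4 ✓, 5 ✓, 6 ✓, 7 ✓.
At position 8 the labels are {fin} and the next position 9 has {fin}, so ¬rst → X rst is false there. This is the first violation.

8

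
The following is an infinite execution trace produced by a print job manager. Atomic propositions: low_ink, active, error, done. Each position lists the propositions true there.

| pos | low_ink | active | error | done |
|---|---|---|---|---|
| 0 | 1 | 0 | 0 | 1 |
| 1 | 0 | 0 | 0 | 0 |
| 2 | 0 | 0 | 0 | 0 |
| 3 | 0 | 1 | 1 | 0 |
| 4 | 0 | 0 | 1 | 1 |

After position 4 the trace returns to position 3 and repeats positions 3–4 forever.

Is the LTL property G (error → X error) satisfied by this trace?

error → X error holds at every position 0..4, and those are all positions ever visited, so G (error → X error) holds.
Positions where error holds: 3, 4.
Check X error at each: 3→ok, 4→ok.

Satisfied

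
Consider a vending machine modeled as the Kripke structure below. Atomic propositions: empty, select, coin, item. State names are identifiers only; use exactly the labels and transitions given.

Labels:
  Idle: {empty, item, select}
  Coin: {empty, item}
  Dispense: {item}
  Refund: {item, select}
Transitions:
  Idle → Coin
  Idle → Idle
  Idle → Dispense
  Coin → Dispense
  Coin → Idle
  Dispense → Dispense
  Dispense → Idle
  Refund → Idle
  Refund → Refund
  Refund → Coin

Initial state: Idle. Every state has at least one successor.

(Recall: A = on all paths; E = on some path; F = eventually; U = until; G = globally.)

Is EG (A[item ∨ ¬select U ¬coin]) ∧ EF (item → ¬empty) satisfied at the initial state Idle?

Yes

States satisfying A[item ∨ ¬select U ¬coin]: {Idle, Coin, Dispense, Refund}.
States satisfying EG (A[item ∨ ¬select U ¬coin]): {Idle, Coin, Dispense, Refund}.
States satisfying item → ¬empty: {Dispense, Refund}.
States satisfying EF (item → ¬empty): {Idle, Coin, Dispense, Refund}.
States satisfying EG (A[item ∨ ¬select U ¬coin]) ∧ EF (item → ¬empty): {Idle, Coin, Dispense, Refund}.
Idle ∈ Sat(EG (A[item ∨ ¬select U ¬coin]) ∧ EF (item → ¬empty)).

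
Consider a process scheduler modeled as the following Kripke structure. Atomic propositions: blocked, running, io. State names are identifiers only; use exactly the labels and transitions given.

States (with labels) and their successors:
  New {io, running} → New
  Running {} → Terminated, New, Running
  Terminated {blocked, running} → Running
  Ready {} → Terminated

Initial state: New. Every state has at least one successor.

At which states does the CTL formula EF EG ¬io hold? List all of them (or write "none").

{Running, Terminated, Ready}

States satisfying EG ¬io: {Running, Terminated, Ready}.
States satisfying EF EG ¬io: {Running, Terminated, Ready}.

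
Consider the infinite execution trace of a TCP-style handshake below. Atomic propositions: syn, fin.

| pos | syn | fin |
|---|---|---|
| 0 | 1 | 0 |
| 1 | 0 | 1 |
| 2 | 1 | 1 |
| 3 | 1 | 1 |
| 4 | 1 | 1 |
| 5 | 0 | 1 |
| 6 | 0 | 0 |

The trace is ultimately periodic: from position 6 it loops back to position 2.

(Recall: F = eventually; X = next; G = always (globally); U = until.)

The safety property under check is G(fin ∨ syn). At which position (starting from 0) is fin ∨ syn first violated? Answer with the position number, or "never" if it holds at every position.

Check fin ∨ syn at each position in order: 0 ✓, 1 ✓, 2 ✓, 3 ✓, 4 ✓, 5 ✓.
At position 6 the labels are {}, so fin ∨ syn is false there. This is the first violation.

6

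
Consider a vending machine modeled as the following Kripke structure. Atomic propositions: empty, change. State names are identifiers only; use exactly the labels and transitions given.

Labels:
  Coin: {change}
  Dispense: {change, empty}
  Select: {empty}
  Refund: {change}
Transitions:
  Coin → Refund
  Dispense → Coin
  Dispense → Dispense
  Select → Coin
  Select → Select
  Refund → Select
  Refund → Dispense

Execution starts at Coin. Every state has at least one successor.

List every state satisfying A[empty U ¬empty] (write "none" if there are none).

States satisfying empty: {Dispense, Select}.
States satisfying ¬empty: {Coin, Refund}.
States satisfying A[empty U ¬empty]: {Coin, Refund}.

{Coin, Refund}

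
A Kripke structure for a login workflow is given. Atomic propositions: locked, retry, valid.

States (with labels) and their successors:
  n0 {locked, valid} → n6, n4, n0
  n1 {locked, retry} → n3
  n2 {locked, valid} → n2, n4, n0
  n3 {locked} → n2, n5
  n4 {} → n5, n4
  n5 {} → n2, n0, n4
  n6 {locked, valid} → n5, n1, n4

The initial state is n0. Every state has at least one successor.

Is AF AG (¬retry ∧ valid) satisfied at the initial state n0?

Does not hold

States satisfying AG (¬retry ∧ valid): ∅.
States satisfying AF AG (¬retry ∧ valid): ∅.
There is a path from n0 along which AG (¬retry ∧ valid) never holds.
n0 ∉ Sat(AF AG (¬retry ∧ valid)).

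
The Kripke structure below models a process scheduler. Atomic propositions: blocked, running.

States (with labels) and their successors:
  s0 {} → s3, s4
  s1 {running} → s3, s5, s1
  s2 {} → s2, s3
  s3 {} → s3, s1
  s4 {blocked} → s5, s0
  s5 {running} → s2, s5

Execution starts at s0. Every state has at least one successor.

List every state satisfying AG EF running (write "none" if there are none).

{s0, s1, s2, s3, s4, s5}

States satisfying EF running: {s0, s1, s2, s3, s4, s5}.
States satisfying AG EF running: {s0, s1, s2, s3, s4, s5}.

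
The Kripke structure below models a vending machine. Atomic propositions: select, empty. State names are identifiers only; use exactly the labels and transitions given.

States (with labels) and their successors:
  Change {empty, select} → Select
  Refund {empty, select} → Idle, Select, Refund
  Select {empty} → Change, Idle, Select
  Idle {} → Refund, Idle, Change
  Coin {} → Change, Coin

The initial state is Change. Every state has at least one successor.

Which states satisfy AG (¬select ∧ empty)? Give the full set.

States satisfying ¬select ∧ empty: {Select}.
States satisfying AG (¬select ∧ empty): ∅.

none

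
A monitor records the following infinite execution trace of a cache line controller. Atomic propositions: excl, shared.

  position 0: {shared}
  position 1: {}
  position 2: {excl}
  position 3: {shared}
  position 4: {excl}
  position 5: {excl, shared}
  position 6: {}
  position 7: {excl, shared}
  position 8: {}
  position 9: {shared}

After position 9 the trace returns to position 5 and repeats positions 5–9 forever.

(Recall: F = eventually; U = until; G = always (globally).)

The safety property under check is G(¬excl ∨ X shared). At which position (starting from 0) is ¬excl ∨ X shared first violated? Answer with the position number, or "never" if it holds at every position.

Check ¬excl ∨ X shared at each position in order: 0 ✓, 1 ✓, 2 ✓, 3 ✓, 4 ✓.
At position 5 the labels are {excl, shared} and the next position 6 has {}, so ¬excl ∨ X shared is false there. This is the first violation.

5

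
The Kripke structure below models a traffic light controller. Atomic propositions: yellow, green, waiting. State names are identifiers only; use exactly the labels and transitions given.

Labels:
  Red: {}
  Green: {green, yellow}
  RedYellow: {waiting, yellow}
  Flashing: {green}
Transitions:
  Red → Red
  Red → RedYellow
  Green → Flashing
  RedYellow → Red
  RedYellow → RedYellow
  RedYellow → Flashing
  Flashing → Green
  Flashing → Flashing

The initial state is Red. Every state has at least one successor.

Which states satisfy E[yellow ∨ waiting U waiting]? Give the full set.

States satisfying yellow ∨ waiting: {Green, RedYellow}.
States satisfying waiting: {RedYellow}.
States satisfying E[yellow ∨ waiting U waiting]: {RedYellow}.

{RedYellow}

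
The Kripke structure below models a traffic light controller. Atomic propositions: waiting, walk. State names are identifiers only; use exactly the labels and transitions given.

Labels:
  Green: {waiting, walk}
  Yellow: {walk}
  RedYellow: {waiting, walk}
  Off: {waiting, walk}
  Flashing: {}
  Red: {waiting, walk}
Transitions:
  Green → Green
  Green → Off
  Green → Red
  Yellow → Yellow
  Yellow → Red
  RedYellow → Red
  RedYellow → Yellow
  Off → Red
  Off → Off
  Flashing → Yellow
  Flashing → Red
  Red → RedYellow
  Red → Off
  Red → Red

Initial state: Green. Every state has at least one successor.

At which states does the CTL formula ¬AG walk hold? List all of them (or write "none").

States satisfying walk: {Green, Yellow, RedYellow, Off, Red}.
States satisfying AG walk: {Green, Yellow, RedYellow, Off, Red}.
States satisfying ¬AG walk: {Flashing}.

{Flashing}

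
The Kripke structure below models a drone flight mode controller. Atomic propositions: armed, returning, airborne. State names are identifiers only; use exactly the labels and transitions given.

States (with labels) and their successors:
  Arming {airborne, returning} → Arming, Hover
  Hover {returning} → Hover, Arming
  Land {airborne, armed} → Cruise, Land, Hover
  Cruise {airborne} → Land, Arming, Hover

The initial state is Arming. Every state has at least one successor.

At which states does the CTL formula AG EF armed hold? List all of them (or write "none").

States satisfying EF armed: {Land, Cruise}.
States satisfying AG EF armed: ∅.

none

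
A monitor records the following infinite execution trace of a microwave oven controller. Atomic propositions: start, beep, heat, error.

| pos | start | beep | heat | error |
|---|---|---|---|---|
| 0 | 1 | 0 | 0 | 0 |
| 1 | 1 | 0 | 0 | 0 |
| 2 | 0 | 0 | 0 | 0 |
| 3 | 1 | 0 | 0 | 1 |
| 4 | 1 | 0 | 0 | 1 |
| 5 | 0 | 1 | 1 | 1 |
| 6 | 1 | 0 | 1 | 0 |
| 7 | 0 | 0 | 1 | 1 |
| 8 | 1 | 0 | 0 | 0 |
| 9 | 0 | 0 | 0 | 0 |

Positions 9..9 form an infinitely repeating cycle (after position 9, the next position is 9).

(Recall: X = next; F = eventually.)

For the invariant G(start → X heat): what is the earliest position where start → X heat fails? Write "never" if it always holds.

At position 0 the labels are {start} and the next position 1 has {start}, so start → X heat is false there. This is the first violation.

0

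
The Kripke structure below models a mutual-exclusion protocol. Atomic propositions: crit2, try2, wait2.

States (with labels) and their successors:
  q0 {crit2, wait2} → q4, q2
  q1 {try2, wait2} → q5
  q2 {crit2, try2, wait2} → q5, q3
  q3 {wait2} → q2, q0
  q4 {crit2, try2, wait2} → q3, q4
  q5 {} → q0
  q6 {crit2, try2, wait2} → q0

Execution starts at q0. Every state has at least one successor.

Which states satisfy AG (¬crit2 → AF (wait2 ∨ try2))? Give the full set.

{q0, q1, q2, q3, q4, q5, q6}

States satisfying ¬crit2 → AF (wait2 ∨ try2): {q0, q1, q2, q3, q4, q5, q6}.
States satisfying AG (¬crit2 → AF (wait2 ∨ try2)): {q0, q1, q2, q3, q4, q5, q6}.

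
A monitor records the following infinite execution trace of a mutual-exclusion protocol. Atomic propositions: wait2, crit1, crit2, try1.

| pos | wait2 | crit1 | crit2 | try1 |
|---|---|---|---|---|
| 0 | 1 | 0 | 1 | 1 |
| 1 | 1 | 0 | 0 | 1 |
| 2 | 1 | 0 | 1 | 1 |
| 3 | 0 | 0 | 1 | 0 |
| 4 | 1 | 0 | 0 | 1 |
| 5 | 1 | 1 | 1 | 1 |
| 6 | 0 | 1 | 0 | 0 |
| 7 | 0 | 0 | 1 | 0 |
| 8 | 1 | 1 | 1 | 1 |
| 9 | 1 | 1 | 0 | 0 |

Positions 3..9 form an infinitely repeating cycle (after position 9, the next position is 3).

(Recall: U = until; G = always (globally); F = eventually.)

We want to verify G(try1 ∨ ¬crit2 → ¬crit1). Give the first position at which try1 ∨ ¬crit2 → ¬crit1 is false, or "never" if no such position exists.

Check try1 ∨ ¬crit2 → ¬crit1 at each position in order: 0 ✓, 1 ✓, 2 ✓, 3 ✓, 4 ✓.
At position 5 the labels are {crit1, crit2, try1, wait2}, so try1 ∨ ¬crit2 → ¬crit1 is false there. This is the first violation.

5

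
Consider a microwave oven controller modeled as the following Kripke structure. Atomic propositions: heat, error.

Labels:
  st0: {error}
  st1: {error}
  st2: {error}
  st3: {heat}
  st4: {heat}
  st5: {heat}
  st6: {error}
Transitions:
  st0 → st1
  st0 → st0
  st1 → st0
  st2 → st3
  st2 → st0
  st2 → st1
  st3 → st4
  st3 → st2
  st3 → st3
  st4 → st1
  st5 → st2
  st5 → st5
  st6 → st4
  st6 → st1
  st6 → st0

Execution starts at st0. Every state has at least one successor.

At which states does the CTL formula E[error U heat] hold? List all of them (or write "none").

{st2, st3, st4, st5, st6}

States satisfying error: {st0, st1, st2, st6}.
States satisfying heat: {st3, st4, st5}.
States satisfying E[error U heat]: {st2, st3, st4, st5, st6}.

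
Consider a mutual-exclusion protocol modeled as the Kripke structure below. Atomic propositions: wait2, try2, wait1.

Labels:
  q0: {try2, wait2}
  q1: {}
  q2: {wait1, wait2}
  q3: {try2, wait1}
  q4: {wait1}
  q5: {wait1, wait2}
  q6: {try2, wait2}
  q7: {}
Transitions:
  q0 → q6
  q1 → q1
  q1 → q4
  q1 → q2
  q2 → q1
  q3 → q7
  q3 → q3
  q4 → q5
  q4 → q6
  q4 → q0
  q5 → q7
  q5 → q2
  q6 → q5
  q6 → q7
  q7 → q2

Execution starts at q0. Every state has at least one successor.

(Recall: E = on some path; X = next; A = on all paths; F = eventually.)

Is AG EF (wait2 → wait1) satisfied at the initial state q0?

States satisfying EF (wait2 → wait1): {q0, q1, q2, q3, q4, q5, q6, q7}.
States satisfying AG EF (wait2 → wait1): {q0, q1, q2, q3, q4, q5, q6, q7}.
Every state reachable from q0 satisfies EF (wait2 → wait1).
q0 ∈ Sat(AG EF (wait2 → wait1)).

Satisfied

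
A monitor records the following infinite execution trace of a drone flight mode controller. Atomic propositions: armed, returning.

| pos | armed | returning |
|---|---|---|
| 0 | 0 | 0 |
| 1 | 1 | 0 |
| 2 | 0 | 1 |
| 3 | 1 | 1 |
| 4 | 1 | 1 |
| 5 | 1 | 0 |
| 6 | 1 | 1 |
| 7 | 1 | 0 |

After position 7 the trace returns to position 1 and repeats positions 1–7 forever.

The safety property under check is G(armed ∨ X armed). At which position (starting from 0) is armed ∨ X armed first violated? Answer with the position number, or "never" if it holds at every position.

never

armed ∨ X armed holds at every position 0..7, and those are all the positions the trace ever visits, so the invariant G(armed ∨ X armed) is never violated.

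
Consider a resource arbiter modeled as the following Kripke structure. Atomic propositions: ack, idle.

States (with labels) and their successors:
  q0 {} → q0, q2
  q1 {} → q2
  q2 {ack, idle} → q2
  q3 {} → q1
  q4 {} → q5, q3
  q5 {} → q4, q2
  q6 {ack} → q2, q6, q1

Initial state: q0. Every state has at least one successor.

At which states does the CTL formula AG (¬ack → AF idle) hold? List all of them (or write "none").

{q1, q2, q3, q6}

States satisfying ¬ack → AF idle: {q1, q2, q3, q6}.
States satisfying AG (¬ack → AF idle): {q1, q2, q3, q6}.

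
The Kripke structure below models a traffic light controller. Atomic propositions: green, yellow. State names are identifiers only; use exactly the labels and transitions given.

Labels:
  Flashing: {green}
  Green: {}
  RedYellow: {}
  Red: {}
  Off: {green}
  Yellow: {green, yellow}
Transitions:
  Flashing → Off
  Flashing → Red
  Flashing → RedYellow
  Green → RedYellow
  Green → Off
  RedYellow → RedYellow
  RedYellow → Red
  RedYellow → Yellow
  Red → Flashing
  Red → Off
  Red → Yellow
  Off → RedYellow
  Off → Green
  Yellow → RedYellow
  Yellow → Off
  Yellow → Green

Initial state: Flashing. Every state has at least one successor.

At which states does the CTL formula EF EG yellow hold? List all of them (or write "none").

States satisfying EG yellow: ∅.
States satisfying EF EG yellow: ∅.

none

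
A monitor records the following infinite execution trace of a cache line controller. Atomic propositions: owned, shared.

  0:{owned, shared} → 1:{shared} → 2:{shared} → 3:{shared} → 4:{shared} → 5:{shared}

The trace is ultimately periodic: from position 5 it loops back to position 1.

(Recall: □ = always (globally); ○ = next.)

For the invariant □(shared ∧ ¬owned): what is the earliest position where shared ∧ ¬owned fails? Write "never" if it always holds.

0

At position 0 the labels are {owned, shared}, so shared ∧ ¬owned is false there. This is the first violation.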